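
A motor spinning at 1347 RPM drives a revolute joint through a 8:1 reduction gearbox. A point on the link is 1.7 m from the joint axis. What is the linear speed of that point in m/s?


omega_motor = 1347 * 2*pi/60 = 141.0575 rad/s
omega_joint = omega_motor / 8 = 17.6322 rad/s
v = omega_joint * r = 17.6322 * 1.7
= 29.9747 m/s


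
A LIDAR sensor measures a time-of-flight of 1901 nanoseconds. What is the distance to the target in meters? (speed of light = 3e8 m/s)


tof = 1901 ns = 1.901e-06 s
dist = c * tof / 2
= 3e8 * 1.901e-06 / 2
= 285.15 m


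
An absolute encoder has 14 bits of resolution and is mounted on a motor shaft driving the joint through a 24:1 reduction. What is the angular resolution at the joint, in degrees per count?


counts = 2^14 = 16384
effective counts at joint = 16384 * 24 = 393216
resolution = 360 / 393216
= 9.1553e-04 deg/count


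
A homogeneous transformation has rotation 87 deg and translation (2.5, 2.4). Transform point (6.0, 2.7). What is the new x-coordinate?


x' = cos(theta)*px - sin(theta)*py + tx
= 0.0523*6.0 - 0.9986*2.7 + 2.5
= 0.1177


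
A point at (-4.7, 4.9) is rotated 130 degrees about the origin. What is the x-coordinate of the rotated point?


x' = x*cos(theta) - y*sin(theta)
cos(130 deg) = -0.6428, sin(130 deg) = 0.766
x' = -4.7 * -0.6428 - 4.9 * 0.766
= 3.0211 - 3.7536
= -0.7325


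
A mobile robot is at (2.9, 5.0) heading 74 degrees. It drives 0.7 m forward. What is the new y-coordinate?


y_new = y0 + d*sin(theta)
= 5.0 + 0.7*sin(74)
= 5.0 + 0.6729
= 5.6729


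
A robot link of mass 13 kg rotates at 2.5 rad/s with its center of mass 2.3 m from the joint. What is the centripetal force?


F = m * omega^2 * r
= 13 * 2.5^2 * 2.3
= 13 * 6.25 * 2.3
= 186.875 N


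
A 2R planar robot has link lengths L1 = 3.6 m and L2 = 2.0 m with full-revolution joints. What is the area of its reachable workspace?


r_max = L1 + L2 = 5.6 m
r_min = |L1 - L2| = 1.6 m
Area = pi*(r_max^2 - r_min^2)
= pi*(31.36 - 2.56)
= pi * 28.8
= 90.4779 m^2


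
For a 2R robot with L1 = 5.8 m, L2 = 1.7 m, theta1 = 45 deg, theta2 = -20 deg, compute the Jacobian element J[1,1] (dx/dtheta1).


J[1,1] = -L1*sin(t1) - L2*sin(t1+t2)
= -5.8*sin(45) - 1.7*sin(25)
= -4.8197


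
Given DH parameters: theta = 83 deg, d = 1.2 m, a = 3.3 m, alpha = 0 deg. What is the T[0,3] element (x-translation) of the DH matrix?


T[0,3] = a * cos(theta)
= 3.3 * cos(83 deg)
= 3.3 * 0.1219
= 0.4022


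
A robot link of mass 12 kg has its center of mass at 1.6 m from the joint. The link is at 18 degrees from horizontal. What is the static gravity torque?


tau = m*g*L*cos(angle)
= 12 * 9.81 * 1.6 * cos(18 deg)
= 12 * 9.81 * 1.6 * 0.9511
= 179.1334 Nm


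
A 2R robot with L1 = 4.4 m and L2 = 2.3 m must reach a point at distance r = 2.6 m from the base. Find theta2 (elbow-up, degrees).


cos(theta2) = (r^2 - L1^2 - L2^2) / (2*L1*L2)
cos(theta2) = (6.76 - 19.36 - 5.29) / 20.24
cos(theta2) = -0.883893
theta2 = 152.1156 degrees


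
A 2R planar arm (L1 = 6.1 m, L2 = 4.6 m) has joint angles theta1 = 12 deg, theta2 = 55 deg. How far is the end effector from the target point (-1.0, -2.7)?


End effector via forward kinematics:
x = L1*cos(t1) + L2*cos(t1+t2) = 7.7641
y = L1*sin(t1) + L2*sin(t1+t2) = 5.5026
Distance to target:
d = sqrt((-1.0 - 7.7641)^2 + (-2.7 - 5.5026)^2)
= sqrt(76.8088 + 67.2824)
= 12.0038 m


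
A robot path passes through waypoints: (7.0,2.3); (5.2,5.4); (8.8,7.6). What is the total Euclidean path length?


Segment lengths:
  seg1 = sqrt((-1.8)^2 + (3.1)^2) = 3.5847
  seg2 = sqrt((3.6)^2 + (2.2)^2) = 4.219
Total = 7.8037


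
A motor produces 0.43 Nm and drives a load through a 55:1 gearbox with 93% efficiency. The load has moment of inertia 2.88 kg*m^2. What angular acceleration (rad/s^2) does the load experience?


tau_out = tau_motor * N * eta
= 0.43 * 55 * 0.93 = 21.9945 Nm
alpha = tau_out / I = 21.9945 / 2.88
= 7.637 rad/s^2


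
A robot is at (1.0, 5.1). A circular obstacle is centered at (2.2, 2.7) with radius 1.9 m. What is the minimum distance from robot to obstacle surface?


center_dist = sqrt((1.0-2.2)^2 + (5.1-2.7)^2)
= sqrt(1.44 + 5.76)
= 2.6833
min_dist = center_dist - radius = 2.6833 - 1.9 = 0.7833 m


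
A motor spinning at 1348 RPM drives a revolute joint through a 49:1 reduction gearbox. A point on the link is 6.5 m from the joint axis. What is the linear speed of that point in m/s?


omega_motor = 1348 * 2*pi/60 = 141.1622 rad/s
omega_joint = omega_motor / 49 = 2.8809 rad/s
v = omega_joint * r = 2.8809 * 6.5
= 18.7256 m/s


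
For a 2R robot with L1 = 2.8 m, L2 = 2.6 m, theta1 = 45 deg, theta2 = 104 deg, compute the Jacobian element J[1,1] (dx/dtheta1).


J[1,1] = -L1*sin(t1) - L2*sin(t1+t2)
= -2.8*sin(45) - 2.6*sin(149)
= -3.319


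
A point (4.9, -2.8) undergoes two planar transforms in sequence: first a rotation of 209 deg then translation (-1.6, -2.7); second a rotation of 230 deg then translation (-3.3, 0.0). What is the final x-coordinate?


After transform 1:
x1 = cos(209)*4.9 - sin(209)*-2.8 + -1.6 = -7.2431
y1 = sin(209)*4.9 + cos(209)*-2.8 + -2.7 = -2.6266
After transform 2:
x2 = cos(230)*-7.2431 - sin(230)*-2.6266 + -3.3
= -0.6563


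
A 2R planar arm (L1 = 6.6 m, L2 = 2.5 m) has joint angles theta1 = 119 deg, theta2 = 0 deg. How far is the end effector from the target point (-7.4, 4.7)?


End effector via forward kinematics:
x = L1*cos(t1) + L2*cos(t1+t2) = -4.4118
y = L1*sin(t1) + L2*sin(t1+t2) = 7.959
Distance to target:
d = sqrt((-7.4 - -4.4118)^2 + (4.7 - 7.959)^2)
= sqrt(8.9295 + 10.6213)
= 4.4216 m


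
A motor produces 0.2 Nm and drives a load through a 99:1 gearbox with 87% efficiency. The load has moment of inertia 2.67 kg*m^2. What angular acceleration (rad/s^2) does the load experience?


tau_out = tau_motor * N * eta
= 0.2 * 99 * 0.87 = 17.226 Nm
alpha = tau_out / I = 17.226 / 2.67
= 6.4517 rad/s^2


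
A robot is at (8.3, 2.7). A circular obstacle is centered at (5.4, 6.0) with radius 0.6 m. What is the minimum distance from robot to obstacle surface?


center_dist = sqrt((8.3-5.4)^2 + (2.7-6.0)^2)
= sqrt(8.41 + 10.89)
= 4.3932
min_dist = center_dist - radius = 4.3932 - 0.6 = 3.7932 m


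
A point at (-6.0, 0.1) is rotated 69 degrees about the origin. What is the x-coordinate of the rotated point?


x' = x*cos(theta) - y*sin(theta)
cos(69 deg) = 0.3584, sin(69 deg) = 0.9336
x' = -6.0 * 0.3584 - 0.1 * 0.9336
= -2.1502 - 0.0934
= -2.2436


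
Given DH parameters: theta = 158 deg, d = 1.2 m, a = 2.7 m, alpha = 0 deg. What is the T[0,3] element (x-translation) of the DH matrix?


T[0,3] = a * cos(theta)
= 2.7 * cos(158 deg)
= 2.7 * -0.9272
= -2.5034


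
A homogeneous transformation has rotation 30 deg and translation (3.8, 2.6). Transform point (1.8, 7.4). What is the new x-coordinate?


x' = cos(theta)*px - sin(theta)*py + tx
= 0.866*1.8 - 0.5*7.4 + 3.8
= 1.6588


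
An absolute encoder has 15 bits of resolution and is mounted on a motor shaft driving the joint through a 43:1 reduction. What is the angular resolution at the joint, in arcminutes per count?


counts = 2^15 = 32768
effective counts at joint = 32768 * 43 = 1409024
resolution = 360*60 / 1409024
= 0.0153 arcmin/count


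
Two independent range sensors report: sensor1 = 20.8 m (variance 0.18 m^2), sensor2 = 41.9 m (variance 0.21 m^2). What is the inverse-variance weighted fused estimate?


w1 = (1/var1) / (1/var1 + 1/var2)
   = 5.5556 / (5.5556 + 4.7619) = 0.5385
w2 = 1 - w1 = 0.4615
fused = w1*s1 + w2*s2 = 11.2 + 19.3385
= 30.5385 m


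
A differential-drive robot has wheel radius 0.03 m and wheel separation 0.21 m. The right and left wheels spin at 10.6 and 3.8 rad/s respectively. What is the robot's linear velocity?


vR = r*wR = 0.03*10.6 = 0.318 m/s
vL = r*wL = 0.03*3.8 = 0.114 m/s
v = (vR+vL)/2 = 0.216 m/s
omega = (vR-vL)/L = 0.9714 rad/s
linear velocity = 0.216 m/s


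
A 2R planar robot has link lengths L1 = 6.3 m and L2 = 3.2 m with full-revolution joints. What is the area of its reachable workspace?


r_max = L1 + L2 = 9.5 m
r_min = |L1 - L2| = 3.1 m
Area = pi*(r_max^2 - r_min^2)
= pi*(90.25 - 9.61)
= pi * 80.64
= 253.338 m^2


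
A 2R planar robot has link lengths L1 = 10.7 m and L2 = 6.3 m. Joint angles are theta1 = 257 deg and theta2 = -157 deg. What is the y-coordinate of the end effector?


Convert angles to radians: theta1 = 4.4855, theta2 = -2.7402
y = L1*sin(theta1) + L2*sin(theta1+theta2)
y = -10.4258 + 6.2043
y = -4.2215


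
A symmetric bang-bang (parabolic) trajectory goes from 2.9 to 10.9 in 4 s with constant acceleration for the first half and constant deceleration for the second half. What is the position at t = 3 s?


Symmetric rest-to-rest: each phase covers (pf-p0)/2 in time T/2. 0.5*a*(T/2)^2 = (pf-p0)/2 => a = 4*(pf-p0)/T^2
a = 4*(10.9-2.9)/4^2 = 2.0
t = 3 is in the deceleration phase (t > T/2).
p = pf - 0.5*a*(T-t)^2 = 10.9 - 0.5*2.0*1^2
= 9.9


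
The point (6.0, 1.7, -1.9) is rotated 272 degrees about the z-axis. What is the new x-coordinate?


Rotation about z-axis: x' = x*cos(theta) - y*sin(theta)
= 6.0 * 0.0349 - 1.7 * -0.9994
= 1.9084


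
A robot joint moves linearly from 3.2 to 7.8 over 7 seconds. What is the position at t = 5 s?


s = t/T = 5/7 = 0.7143
p(t) = p0 + (pf-p0)*s
= 3.2 + (7.8 - 3.2) * 0.7143
= 6.4857


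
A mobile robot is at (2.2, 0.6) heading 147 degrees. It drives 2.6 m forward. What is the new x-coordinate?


x_new = x0 + d*cos(theta)
= 2.2 + 2.6*cos(147)
= 2.2 + -2.1805
= 0.0195


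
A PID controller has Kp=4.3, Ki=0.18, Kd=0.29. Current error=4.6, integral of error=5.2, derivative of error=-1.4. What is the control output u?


u = Kp*e + Ki*int(e) + Kd*de/dt
= 4.3*4.6 + 0.18*5.2 + 0.29*(-1.4)
= 19.78 + 0.936 + -0.406
= 20.31


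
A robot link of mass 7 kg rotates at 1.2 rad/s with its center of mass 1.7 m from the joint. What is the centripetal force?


F = m * omega^2 * r
= 7 * 1.2^2 * 1.7
= 7 * 1.44 * 1.7
= 17.136 N


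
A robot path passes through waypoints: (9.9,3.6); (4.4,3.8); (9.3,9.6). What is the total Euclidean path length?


Segment lengths:
  seg1 = sqrt((-5.5)^2 + (0.2)^2) = 5.5036
  seg2 = sqrt((4.9)^2 + (5.8)^2) = 7.5928
Total = 13.0964


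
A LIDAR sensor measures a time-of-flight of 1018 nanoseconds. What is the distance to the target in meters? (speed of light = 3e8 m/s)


tof = 1018 ns = 1.018e-06 s
dist = c * tof / 2
= 3e8 * 1.018e-06 / 2
= 152.7 m


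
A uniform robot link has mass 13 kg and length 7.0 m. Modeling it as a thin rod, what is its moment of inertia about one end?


I = (1/3) * m * L^2
= (1/3) * 13 * 7.0^2
= 0.333333 * 13 * 49.0
= 212.3333 kg*m^2


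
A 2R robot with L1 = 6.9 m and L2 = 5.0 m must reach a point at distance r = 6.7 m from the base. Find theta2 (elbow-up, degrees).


cos(theta2) = (r^2 - L1^2 - L2^2) / (2*L1*L2)
cos(theta2) = (44.89 - 47.61 - 25.0) / 69.0
cos(theta2) = -0.401739
theta2 = 113.6869 degrees


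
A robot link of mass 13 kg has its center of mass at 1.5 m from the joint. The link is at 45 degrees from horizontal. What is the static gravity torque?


tau = m*g*L*cos(angle)
= 13 * 9.81 * 1.5 * cos(45 deg)
= 13 * 9.81 * 1.5 * 0.7071
= 135.266 Nm


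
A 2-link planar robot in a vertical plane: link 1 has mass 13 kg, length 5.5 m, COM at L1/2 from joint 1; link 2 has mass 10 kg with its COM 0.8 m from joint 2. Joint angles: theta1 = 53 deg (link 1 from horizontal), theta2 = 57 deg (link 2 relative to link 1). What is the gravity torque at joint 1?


Horizontal distance from joint 1 to link-1 COM:
  x_c1 = (L1/2)*cos(t1) = 2.75 * 0.6018 = 1.655 m
Horizontal distance from joint 1 to link-2 COM:
  x_c2 = L1*cos(t1) + Lc2*cos(t1+t2)
       = 5.5*0.6018 + 0.8*-0.342 = 3.0364 m
tau1 = m1*g*x_c1 + m2*g*x_c2
     = 13*9.81*1.655 + 10*9.81*3.0364
     = 211.061 + 297.8676
     = 508.9286 Nm


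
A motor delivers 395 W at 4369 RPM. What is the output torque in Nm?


omega = 4369 * 2*pi/60 = 457.5206 rad/s
tau = P / omega = 395 / 457.5206
= 0.8633 Nm


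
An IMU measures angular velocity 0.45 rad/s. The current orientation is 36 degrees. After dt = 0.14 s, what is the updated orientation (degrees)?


delta_theta = w * dt = 0.45 * 0.14 = 0.063 rad
= 3.6096 deg
theta_new = 36 + 3.6096 = 39.6096 deg


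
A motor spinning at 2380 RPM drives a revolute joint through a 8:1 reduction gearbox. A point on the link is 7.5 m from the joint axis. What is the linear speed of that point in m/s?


omega_motor = 2380 * 2*pi/60 = 249.233 rad/s
omega_joint = omega_motor / 8 = 31.1541 rad/s
v = omega_joint * r = 31.1541 * 7.5
= 233.656 m/s


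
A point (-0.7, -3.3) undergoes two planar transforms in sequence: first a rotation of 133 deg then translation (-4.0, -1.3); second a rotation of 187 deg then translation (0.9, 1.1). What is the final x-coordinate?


After transform 1:
x1 = cos(133)*-0.7 - sin(133)*-3.3 + -4.0 = -1.1091
y1 = sin(133)*-0.7 + cos(133)*-3.3 + -1.3 = 0.4386
After transform 2:
x2 = cos(187)*-1.1091 - sin(187)*0.4386 + 0.9
= 2.0543


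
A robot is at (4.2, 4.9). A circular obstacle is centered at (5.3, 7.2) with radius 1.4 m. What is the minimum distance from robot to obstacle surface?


center_dist = sqrt((4.2-5.3)^2 + (4.9-7.2)^2)
= sqrt(1.21 + 5.29)
= 2.5495
min_dist = center_dist - radius = 2.5495 - 1.4 = 1.1495 m


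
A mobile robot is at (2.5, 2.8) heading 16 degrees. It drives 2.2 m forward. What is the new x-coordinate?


x_new = x0 + d*cos(theta)
= 2.5 + 2.2*cos(16)
= 2.5 + 2.1148
= 4.6148


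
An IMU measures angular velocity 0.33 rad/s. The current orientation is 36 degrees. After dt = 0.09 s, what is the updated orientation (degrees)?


delta_theta = w * dt = 0.33 * 0.09 = 0.0297 rad
= 1.7017 deg
theta_new = 36 + 1.7017 = 37.7017 deg


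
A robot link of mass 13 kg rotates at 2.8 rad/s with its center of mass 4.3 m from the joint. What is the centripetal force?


F = m * omega^2 * r
= 13 * 2.8^2 * 4.3
= 13 * 7.84 * 4.3
= 438.256 N


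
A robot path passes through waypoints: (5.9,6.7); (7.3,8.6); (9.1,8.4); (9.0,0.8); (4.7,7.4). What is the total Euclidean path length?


Segment lengths:
  seg1 = sqrt((1.4)^2 + (1.9)^2) = 2.3601
  seg2 = sqrt((1.8)^2 + (-0.2)^2) = 1.8111
  seg3 = sqrt((-0.1)^2 + (-7.6)^2) = 7.6007
  seg4 = sqrt((-4.3)^2 + (6.6)^2) = 7.8772
Total = 19.649


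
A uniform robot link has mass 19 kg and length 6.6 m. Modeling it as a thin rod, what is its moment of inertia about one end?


I = (1/3) * m * L^2
= (1/3) * 19 * 6.6^2
= 0.333333 * 19 * 43.56
= 275.88 kg*m^2


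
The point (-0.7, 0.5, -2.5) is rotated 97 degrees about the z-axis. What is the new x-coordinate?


Rotation about z-axis: x' = x*cos(theta) - y*sin(theta)
= -0.7 * -0.1219 - 0.5 * 0.9925
= -0.411


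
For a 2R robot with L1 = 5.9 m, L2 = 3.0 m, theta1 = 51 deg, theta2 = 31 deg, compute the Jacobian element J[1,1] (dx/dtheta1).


J[1,1] = -L1*sin(t1) - L2*sin(t1+t2)
= -5.9*sin(51) - 3.0*sin(82)
= -7.556


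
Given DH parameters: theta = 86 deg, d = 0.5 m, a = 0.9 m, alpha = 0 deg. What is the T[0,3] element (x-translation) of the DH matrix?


T[0,3] = a * cos(theta)
= 0.9 * cos(86 deg)
= 0.9 * 0.0698
= 0.0628


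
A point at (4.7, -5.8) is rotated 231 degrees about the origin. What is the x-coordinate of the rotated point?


x' = x*cos(theta) - y*sin(theta)
cos(231 deg) = -0.6293, sin(231 deg) = -0.7771
x' = 4.7 * -0.6293 - -5.8 * -0.7771
= -2.9578 - 4.5074
= -7.4653


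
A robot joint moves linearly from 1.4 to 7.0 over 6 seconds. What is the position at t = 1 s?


s = t/T = 1/6 = 0.1667
p(t) = p0 + (pf-p0)*s
= 1.4 + (7.0 - 1.4) * 0.1667
= 2.3333


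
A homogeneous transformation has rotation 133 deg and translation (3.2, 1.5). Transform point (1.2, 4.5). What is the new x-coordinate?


x' = cos(theta)*px - sin(theta)*py + tx
= -0.682*1.2 - 0.7314*4.5 + 3.2
= -0.9095


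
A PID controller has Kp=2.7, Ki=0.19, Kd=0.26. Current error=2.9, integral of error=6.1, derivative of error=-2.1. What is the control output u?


u = Kp*e + Ki*int(e) + Kd*de/dt
= 2.7*2.9 + 0.19*6.1 + 0.26*(-2.1)
= 7.83 + 1.159 + -0.546
= 8.443


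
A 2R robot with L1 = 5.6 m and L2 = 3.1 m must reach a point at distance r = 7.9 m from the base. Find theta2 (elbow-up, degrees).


cos(theta2) = (r^2 - L1^2 - L2^2) / (2*L1*L2)
cos(theta2) = (62.41 - 31.36 - 9.61) / 34.72
cos(theta2) = 0.617512
theta2 = 51.8654 degrees


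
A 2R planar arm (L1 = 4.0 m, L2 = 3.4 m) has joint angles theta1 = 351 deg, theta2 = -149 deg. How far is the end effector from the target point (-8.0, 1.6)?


End effector via forward kinematics:
x = L1*cos(t1) + L2*cos(t1+t2) = 0.7983
y = L1*sin(t1) + L2*sin(t1+t2) = -1.8994
Distance to target:
d = sqrt((-8.0 - 0.7983)^2 + (1.6 - -1.8994)^2)
= sqrt(77.4106 + 12.2458)
= 9.4687 m


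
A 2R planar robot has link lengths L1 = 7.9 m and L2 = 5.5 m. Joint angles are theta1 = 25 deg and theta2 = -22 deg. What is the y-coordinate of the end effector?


Convert angles to radians: theta1 = 0.4363, theta2 = -0.384
y = L1*sin(theta1) + L2*sin(theta1+theta2)
y = 3.3387 + 0.2878
y = 3.6265


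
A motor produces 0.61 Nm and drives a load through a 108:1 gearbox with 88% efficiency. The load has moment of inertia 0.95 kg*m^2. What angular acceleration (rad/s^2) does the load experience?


tau_out = tau_motor * N * eta
= 0.61 * 108 * 0.88 = 57.9744 Nm
alpha = tau_out / I = 57.9744 / 0.95
= 61.0257 rad/s^2


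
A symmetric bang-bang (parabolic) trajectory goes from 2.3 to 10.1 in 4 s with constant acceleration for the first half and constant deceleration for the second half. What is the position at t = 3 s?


Symmetric rest-to-rest: each phase covers (pf-p0)/2 in time T/2. 0.5*a*(T/2)^2 = (pf-p0)/2 => a = 4*(pf-p0)/T^2
a = 4*(10.1-2.3)/4^2 = 1.95
t = 3 is in the deceleration phase (t > T/2).
p = pf - 0.5*a*(T-t)^2 = 10.1 - 0.5*1.95*1^2
= 9.125


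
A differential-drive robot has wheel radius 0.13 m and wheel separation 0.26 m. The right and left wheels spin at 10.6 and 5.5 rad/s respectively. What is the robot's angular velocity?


vR = r*wR = 0.13*10.6 = 1.378 m/s
vL = r*wL = 0.13*5.5 = 0.715 m/s
v = (vR+vL)/2 = 1.0465 m/s
omega = (vR-vL)/L = 2.55 rad/s
angular velocity = 2.55 rad/s


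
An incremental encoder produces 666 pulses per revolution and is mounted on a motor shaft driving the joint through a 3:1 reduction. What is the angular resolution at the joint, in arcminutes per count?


counts per rev = 666
effective counts at joint = 666 * 3 = 1998
resolution = 360*60 / 1998
= 10.8108 arcmin/count


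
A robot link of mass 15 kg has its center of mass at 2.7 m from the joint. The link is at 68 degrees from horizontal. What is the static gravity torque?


tau = m*g*L*cos(angle)
= 15 * 9.81 * 2.7 * cos(68 deg)
= 15 * 9.81 * 2.7 * 0.3746
= 148.8331 Nm


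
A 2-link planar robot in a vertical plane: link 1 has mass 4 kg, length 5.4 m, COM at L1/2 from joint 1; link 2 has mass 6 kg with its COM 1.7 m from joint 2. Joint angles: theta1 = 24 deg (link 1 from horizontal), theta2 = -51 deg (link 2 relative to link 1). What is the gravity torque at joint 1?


Horizontal distance from joint 1 to link-1 COM:
  x_c1 = (L1/2)*cos(t1) = 2.7 * 0.9135 = 2.4666 m
Horizontal distance from joint 1 to link-2 COM:
  x_c2 = L1*cos(t1) + Lc2*cos(t1+t2)
       = 5.4*0.9135 + 1.7*0.891 = 6.4479 m
tau1 = m1*g*x_c1 + m2*g*x_c2
     = 4*9.81*2.4666 + 6*9.81*6.4479
     = 96.7883 + 379.5208
     = 476.3092 Nm


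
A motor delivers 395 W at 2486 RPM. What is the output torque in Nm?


omega = 2486 * 2*pi/60 = 260.3333 rad/s
tau = P / omega = 395 / 260.3333
= 1.5173 Nm


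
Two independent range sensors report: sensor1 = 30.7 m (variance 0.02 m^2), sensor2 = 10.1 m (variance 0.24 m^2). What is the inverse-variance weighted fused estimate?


w1 = (1/var1) / (1/var1 + 1/var2)
   = 50.0 / (50.0 + 4.1667) = 0.9231
w2 = 1 - w1 = 0.0769
fused = w1*s1 + w2*s2 = 28.3385 + 0.7769
= 29.1154 m


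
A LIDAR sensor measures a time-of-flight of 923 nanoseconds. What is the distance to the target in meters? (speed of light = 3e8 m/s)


tof = 923 ns = 9.23e-07 s
dist = c * tof / 2
= 3e8 * 9.23e-07 / 2
= 138.45 m


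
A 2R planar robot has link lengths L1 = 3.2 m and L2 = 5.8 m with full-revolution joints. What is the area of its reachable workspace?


r_max = L1 + L2 = 9.0 m
r_min = |L1 - L2| = 2.6 m
Area = pi*(r_max^2 - r_min^2)
= pi*(81.0 - 6.76)
= pi * 74.24
= 233.2318 m^2


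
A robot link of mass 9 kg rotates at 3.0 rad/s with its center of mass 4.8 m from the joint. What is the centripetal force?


F = m * omega^2 * r
= 9 * 3.0^2 * 4.8
= 9 * 9.0 * 4.8
= 388.8 N


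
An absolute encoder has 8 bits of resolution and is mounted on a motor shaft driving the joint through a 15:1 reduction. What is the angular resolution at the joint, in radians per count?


counts = 2^8 = 256
effective counts at joint = 256 * 15 = 3840
resolution = 2*pi / 3840
= 0.0016 rad/count


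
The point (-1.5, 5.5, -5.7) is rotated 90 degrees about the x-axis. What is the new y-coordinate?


Rotation about x-axis: y' = y*cos(theta) - z*sin(theta)
= 5.5 * 0.0 - -5.7 * 1.0
= 5.7


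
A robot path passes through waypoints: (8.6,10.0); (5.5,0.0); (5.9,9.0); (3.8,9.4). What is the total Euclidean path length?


Segment lengths:
  seg1 = sqrt((-3.1)^2 + (-10.0)^2) = 10.4695
  seg2 = sqrt((0.4)^2 + (9.0)^2) = 9.0089
  seg3 = sqrt((-2.1)^2 + (0.4)^2) = 2.1378
Total = 21.6161


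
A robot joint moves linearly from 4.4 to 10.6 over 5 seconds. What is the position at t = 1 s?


s = t/T = 1/5 = 0.2
p(t) = p0 + (pf-p0)*s
= 4.4 + (10.6 - 4.4) * 0.2
= 5.64


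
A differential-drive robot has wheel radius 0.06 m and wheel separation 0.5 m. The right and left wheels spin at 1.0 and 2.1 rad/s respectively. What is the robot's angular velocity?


vR = r*wR = 0.06*1.0 = 0.06 m/s
vL = r*wL = 0.06*2.1 = 0.126 m/s
v = (vR+vL)/2 = 0.093 m/s
omega = (vR-vL)/L = -0.132 rad/s
angular velocity = -0.132 rad/s


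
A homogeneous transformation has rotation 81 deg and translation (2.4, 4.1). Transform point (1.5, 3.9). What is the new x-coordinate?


x' = cos(theta)*px - sin(theta)*py + tx
= 0.1564*1.5 - 0.9877*3.9 + 2.4
= -1.2173


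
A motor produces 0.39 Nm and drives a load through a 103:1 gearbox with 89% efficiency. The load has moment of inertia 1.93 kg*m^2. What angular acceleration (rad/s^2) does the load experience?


tau_out = tau_motor * N * eta
= 0.39 * 103 * 0.89 = 35.7513 Nm
alpha = tau_out / I = 35.7513 / 1.93
= 18.524 rad/s^2


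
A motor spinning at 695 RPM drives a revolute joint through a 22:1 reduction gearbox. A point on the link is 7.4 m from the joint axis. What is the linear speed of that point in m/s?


omega_motor = 695 * 2*pi/60 = 72.7802 rad/s
omega_joint = omega_motor / 22 = 3.3082 rad/s
v = omega_joint * r = 3.3082 * 7.4
= 24.4806 m/s


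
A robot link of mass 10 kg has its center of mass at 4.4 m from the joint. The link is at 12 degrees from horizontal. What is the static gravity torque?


tau = m*g*L*cos(angle)
= 10 * 9.81 * 4.4 * cos(12 deg)
= 10 * 9.81 * 4.4 * 0.9781
= 422.2076 Nm


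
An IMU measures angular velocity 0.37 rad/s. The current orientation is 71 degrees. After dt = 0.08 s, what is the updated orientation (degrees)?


delta_theta = w * dt = 0.37 * 0.08 = 0.0296 rad
= 1.696 deg
theta_new = 71 + 1.696 = 72.696 deg


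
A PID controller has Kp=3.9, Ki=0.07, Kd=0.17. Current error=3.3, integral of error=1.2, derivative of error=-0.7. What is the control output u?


u = Kp*e + Ki*int(e) + Kd*de/dt
= 3.9*3.3 + 0.07*1.2 + 0.17*(-0.7)
= 12.87 + 0.084 + -0.119
= 12.835


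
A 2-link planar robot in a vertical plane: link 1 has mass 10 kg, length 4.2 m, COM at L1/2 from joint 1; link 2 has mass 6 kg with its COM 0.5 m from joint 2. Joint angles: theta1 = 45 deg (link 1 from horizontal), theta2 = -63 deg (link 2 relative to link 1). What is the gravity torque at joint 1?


Horizontal distance from joint 1 to link-1 COM:
  x_c1 = (L1/2)*cos(t1) = 2.1 * 0.7071 = 1.4849 m
Horizontal distance from joint 1 to link-2 COM:
  x_c2 = L1*cos(t1) + Lc2*cos(t1+t2)
       = 4.2*0.7071 + 0.5*0.9511 = 3.4454 m
tau1 = m1*g*x_c1 + m2*g*x_c2
     = 10*9.81*1.4849 + 6*9.81*3.4454
     = 145.6711 + 202.7949
     = 348.4659 Nm


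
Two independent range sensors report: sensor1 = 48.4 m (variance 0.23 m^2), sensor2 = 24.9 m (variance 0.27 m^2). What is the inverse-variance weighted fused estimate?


w1 = (1/var1) / (1/var1 + 1/var2)
   = 4.3478 / (4.3478 + 3.7037) = 0.54
w2 = 1 - w1 = 0.46
fused = w1*s1 + w2*s2 = 26.136 + 11.454
= 37.59 m


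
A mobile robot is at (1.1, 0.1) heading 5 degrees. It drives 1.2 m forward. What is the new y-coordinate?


y_new = y0 + d*sin(theta)
= 0.1 + 1.2*sin(5)
= 0.1 + 0.1046
= 0.2046


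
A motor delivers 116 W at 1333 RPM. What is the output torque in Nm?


omega = 1333 * 2*pi/60 = 139.5914 rad/s
tau = P / omega = 116 / 139.5914
= 0.831 Nm


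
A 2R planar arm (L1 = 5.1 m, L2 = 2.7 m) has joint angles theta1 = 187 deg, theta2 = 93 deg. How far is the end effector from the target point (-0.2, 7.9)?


End effector via forward kinematics:
x = L1*cos(t1) + L2*cos(t1+t2) = -4.5931
y = L1*sin(t1) + L2*sin(t1+t2) = -3.2805
Distance to target:
d = sqrt((-0.2 - -4.5931)^2 + (7.9 - -3.2805)^2)
= sqrt(19.2996 + 125.0039)
= 12.0126 m


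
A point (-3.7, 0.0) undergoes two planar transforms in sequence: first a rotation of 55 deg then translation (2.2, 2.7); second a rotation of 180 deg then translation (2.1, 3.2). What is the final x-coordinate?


After transform 1:
x1 = cos(55)*-3.7 - sin(55)*0.0 + 2.2 = 0.0778
y1 = sin(55)*-3.7 + cos(55)*0.0 + 2.7 = -0.3309
After transform 2:
x2 = cos(180)*0.0778 - sin(180)*-0.3309 + 2.1
= 2.0222


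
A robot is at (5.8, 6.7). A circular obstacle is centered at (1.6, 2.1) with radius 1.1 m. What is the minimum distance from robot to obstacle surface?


center_dist = sqrt((5.8-1.6)^2 + (6.7-2.1)^2)
= sqrt(17.64 + 21.16)
= 6.229
min_dist = center_dist - radius = 6.229 - 1.1 = 5.129 m


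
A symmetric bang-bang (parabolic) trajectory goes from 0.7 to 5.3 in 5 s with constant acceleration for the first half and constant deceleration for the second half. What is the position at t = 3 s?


Symmetric rest-to-rest: each phase covers (pf-p0)/2 in time T/2. 0.5*a*(T/2)^2 = (pf-p0)/2 => a = 4*(pf-p0)/T^2
a = 4*(5.3-0.7)/5^2 = 0.736
t = 3 is in the deceleration phase (t > T/2).
p = pf - 0.5*a*(T-t)^2 = 5.3 - 0.5*0.736*2^2
= 3.828


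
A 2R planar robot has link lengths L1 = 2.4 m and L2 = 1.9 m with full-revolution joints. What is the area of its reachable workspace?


r_max = L1 + L2 = 4.3 m
r_min = |L1 - L2| = 0.5 m
Area = pi*(r_max^2 - r_min^2)
= pi*(18.49 - 0.25)
= pi * 18.24
= 57.3027 m^2


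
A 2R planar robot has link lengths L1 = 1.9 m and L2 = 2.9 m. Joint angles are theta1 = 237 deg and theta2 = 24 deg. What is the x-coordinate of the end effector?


Convert angles to radians: theta1 = 4.1364, theta2 = 0.4189
x = L1*cos(theta1) + L2*cos(theta1+theta2)
x = -1.0348 + -0.4537
x = -1.4885


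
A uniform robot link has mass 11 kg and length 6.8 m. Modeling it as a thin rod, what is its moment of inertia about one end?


I = (1/3) * m * L^2
= (1/3) * 11 * 6.8^2
= 0.333333 * 11 * 46.24
= 169.5467 kg*m^2


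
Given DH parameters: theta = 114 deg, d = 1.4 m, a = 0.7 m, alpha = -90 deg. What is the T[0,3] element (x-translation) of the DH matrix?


T[0,3] = a * cos(theta)
= 0.7 * cos(114 deg)
= 0.7 * -0.4067
= -0.2847


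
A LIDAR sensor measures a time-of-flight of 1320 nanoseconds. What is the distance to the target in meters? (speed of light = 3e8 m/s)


tof = 1320 ns = 1.32e-06 s
dist = c * tof / 2
= 3e8 * 1.32e-06 / 2
= 198.0 m


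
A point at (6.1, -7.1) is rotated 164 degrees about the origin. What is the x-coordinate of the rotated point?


x' = x*cos(theta) - y*sin(theta)
cos(164 deg) = -0.9613, sin(164 deg) = 0.2756
x' = 6.1 * -0.9613 - -7.1 * 0.2756
= -5.8637 - -1.957
= -3.9067


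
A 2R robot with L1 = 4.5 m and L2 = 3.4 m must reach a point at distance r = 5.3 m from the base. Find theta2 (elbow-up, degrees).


cos(theta2) = (r^2 - L1^2 - L2^2) / (2*L1*L2)
cos(theta2) = (28.09 - 20.25 - 11.56) / 30.6
cos(theta2) = -0.121569
theta2 = 96.9826 degrees


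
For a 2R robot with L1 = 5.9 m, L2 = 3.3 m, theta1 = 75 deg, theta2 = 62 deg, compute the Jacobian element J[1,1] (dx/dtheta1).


J[1,1] = -L1*sin(t1) - L2*sin(t1+t2)
= -5.9*sin(75) - 3.3*sin(137)
= -7.9496


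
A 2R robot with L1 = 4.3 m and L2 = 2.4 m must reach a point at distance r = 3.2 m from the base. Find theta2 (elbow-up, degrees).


cos(theta2) = (r^2 - L1^2 - L2^2) / (2*L1*L2)
cos(theta2) = (10.24 - 18.49 - 5.76) / 20.64
cos(theta2) = -0.678779
theta2 = 132.7483 degrees


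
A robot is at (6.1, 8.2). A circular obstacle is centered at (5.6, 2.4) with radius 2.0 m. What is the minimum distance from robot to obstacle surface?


center_dist = sqrt((6.1-5.6)^2 + (8.2-2.4)^2)
= sqrt(0.25 + 33.64)
= 5.8215
min_dist = center_dist - radius = 5.8215 - 2.0 = 3.8215 m


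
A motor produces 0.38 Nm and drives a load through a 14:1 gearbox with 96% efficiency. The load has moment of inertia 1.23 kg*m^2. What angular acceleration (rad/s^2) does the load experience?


tau_out = tau_motor * N * eta
= 0.38 * 14 * 0.96 = 5.1072 Nm
alpha = tau_out / I = 5.1072 / 1.23
= 4.1522 rad/s^2


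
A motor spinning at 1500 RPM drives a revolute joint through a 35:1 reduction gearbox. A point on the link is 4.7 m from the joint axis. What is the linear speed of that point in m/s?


omega_motor = 1500 * 2*pi/60 = 157.0796 rad/s
omega_joint = omega_motor / 35 = 4.488 rad/s
v = omega_joint * r = 4.488 * 4.7
= 21.0936 m/s


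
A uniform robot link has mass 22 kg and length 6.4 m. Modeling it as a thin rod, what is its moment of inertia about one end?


I = (1/3) * m * L^2
= (1/3) * 22 * 6.4^2
= 0.333333 * 22 * 40.96
= 300.3733 kg*m^2


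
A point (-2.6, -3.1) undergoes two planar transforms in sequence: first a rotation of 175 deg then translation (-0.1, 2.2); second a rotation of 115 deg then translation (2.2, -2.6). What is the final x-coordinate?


After transform 1:
x1 = cos(175)*-2.6 - sin(175)*-3.1 + -0.1 = 2.7603
y1 = sin(175)*-2.6 + cos(175)*-3.1 + 2.2 = 5.0616
After transform 2:
x2 = cos(115)*2.7603 - sin(115)*5.0616 + 2.2
= -3.5539


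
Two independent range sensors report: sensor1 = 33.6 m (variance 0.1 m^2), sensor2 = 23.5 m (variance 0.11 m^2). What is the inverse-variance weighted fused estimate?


w1 = (1/var1) / (1/var1 + 1/var2)
   = 10.0 / (10.0 + 9.0909) = 0.5238
w2 = 1 - w1 = 0.4762
fused = w1*s1 + w2*s2 = 17.6 + 11.1905
= 28.7905 m


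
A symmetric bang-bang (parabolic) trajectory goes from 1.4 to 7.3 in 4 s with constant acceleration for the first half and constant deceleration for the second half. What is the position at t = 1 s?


Symmetric rest-to-rest: each phase covers (pf-p0)/2 in time T/2. 0.5*a*(T/2)^2 = (pf-p0)/2 => a = 4*(pf-p0)/T^2
a = 4*(7.3-1.4)/4^2 = 1.475
t = 1 is in the acceleration phase (t <= T/2).
p = p0 + 0.5*a*t^2 = 1.4 + 0.5*1.475*1^2
= 2.1375


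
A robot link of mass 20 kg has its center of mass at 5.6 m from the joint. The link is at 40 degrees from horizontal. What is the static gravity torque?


tau = m*g*L*cos(angle)
= 20 * 9.81 * 5.6 * cos(40 deg)
= 20 * 9.81 * 5.6 * 0.766
= 841.6684 Nm


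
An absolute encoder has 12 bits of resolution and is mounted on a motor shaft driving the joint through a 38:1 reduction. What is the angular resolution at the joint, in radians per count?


counts = 2^12 = 4096
effective counts at joint = 4096 * 38 = 155648
resolution = 2*pi / 155648
= 4.0368e-05 rad/count


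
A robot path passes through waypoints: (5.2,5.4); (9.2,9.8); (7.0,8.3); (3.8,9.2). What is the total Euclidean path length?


Segment lengths:
  seg1 = sqrt((4.0)^2 + (4.4)^2) = 5.9464
  seg2 = sqrt((-2.2)^2 + (-1.5)^2) = 2.6627
  seg3 = sqrt((-3.2)^2 + (0.9)^2) = 3.3242
Total = 11.9333


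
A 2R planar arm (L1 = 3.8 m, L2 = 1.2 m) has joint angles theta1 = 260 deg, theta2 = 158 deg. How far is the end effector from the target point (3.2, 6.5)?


End effector via forward kinematics:
x = L1*cos(t1) + L2*cos(t1+t2) = -0.024
y = L1*sin(t1) + L2*sin(t1+t2) = -2.7246
Distance to target:
d = sqrt((3.2 - -0.024)^2 + (6.5 - -2.7246)^2)
= sqrt(10.3939 + 85.0935)
= 9.7718 m


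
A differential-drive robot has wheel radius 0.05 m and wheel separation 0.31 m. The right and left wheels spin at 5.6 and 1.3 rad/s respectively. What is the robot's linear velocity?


vR = r*wR = 0.05*5.6 = 0.28 m/s
vL = r*wL = 0.05*1.3 = 0.065 m/s
v = (vR+vL)/2 = 0.1725 m/s
omega = (vR-vL)/L = 0.6935 rad/s
linear velocity = 0.1725 m/s


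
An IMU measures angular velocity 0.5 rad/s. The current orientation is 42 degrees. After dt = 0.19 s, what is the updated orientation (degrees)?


delta_theta = w * dt = 0.5 * 0.19 = 0.095 rad
= 5.4431 deg
theta_new = 42 + 5.4431 = 47.4431 deg


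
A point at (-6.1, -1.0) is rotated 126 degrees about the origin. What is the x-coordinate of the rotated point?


x' = x*cos(theta) - y*sin(theta)
cos(126 deg) = -0.5878, sin(126 deg) = 0.809
x' = -6.1 * -0.5878 - -1.0 * 0.809
= 3.5855 - -0.809
= 4.3945


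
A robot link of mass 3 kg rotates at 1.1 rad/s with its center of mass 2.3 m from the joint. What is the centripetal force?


F = m * omega^2 * r
= 3 * 1.1^2 * 2.3
= 3 * 1.21 * 2.3
= 8.349 N


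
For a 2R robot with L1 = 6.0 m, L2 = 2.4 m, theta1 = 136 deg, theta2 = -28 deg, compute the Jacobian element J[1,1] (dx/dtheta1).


J[1,1] = -L1*sin(t1) - L2*sin(t1+t2)
= -6.0*sin(136) - 2.4*sin(108)
= -6.4505


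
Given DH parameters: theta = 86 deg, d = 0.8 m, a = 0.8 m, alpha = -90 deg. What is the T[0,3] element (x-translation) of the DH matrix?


T[0,3] = a * cos(theta)
= 0.8 * cos(86 deg)
= 0.8 * 0.0698
= 0.0558


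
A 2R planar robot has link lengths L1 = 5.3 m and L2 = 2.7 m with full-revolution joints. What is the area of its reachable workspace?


r_max = L1 + L2 = 8.0 m
r_min = |L1 - L2| = 2.6 m
Area = pi*(r_max^2 - r_min^2)
= pi*(64.0 - 6.76)
= pi * 57.24
= 179.8248 m^2


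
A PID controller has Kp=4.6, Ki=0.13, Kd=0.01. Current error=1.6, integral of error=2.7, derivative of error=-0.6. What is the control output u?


u = Kp*e + Ki*int(e) + Kd*de/dt
= 4.6*1.6 + 0.13*2.7 + 0.01*(-0.6)
= 7.36 + 0.351 + -0.006
= 7.705


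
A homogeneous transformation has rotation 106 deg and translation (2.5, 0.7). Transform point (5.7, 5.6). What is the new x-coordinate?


x' = cos(theta)*px - sin(theta)*py + tx
= -0.2756*5.7 - 0.9613*5.6 + 2.5
= -4.4542


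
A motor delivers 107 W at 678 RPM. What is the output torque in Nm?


omega = 678 * 2*pi/60 = 71.0 rad/s
tau = P / omega = 107 / 71.0
= 1.507 Nm


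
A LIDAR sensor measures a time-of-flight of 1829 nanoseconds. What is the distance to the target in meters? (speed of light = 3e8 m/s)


tof = 1829 ns = 1.829e-06 s
dist = c * tof / 2
= 3e8 * 1.829e-06 / 2
= 274.35 m


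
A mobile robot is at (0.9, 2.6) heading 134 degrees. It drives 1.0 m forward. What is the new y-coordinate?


y_new = y0 + d*sin(theta)
= 2.6 + 1.0*sin(134)
= 2.6 + 0.7193
= 3.3193


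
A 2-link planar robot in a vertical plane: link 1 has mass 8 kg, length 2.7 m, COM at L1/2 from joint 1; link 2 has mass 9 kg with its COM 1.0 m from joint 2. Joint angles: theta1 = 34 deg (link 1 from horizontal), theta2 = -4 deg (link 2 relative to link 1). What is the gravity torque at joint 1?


Horizontal distance from joint 1 to link-1 COM:
  x_c1 = (L1/2)*cos(t1) = 1.35 * 0.829 = 1.1192 m
Horizontal distance from joint 1 to link-2 COM:
  x_c2 = L1*cos(t1) + Lc2*cos(t1+t2)
       = 2.7*0.829 + 1.0*0.866 = 3.1044 m
tau1 = m1*g*x_c1 + m2*g*x_c2
     = 8*9.81*1.1192 + 9*9.81*3.1044
     = 87.8349 + 274.0898
     = 361.9247 Nm


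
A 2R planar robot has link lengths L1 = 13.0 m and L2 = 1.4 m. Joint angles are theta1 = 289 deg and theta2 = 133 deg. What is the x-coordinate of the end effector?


Convert angles to radians: theta1 = 5.044, theta2 = 2.3213
x = L1*cos(theta1) + L2*cos(theta1+theta2)
x = 4.2324 + 0.6573
x = 4.8896


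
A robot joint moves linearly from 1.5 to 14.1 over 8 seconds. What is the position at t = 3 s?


s = t/T = 3/8 = 0.375
p(t) = p0 + (pf-p0)*s
= 1.5 + (14.1 - 1.5) * 0.375
= 6.225


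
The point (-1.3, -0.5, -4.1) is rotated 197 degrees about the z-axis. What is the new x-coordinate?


Rotation about z-axis: x' = x*cos(theta) - y*sin(theta)
= -1.3 * -0.9563 - -0.5 * -0.2924
= 1.097


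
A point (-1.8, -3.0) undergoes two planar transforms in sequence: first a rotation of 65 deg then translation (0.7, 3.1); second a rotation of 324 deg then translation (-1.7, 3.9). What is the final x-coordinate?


After transform 1:
x1 = cos(65)*-1.8 - sin(65)*-3.0 + 0.7 = 2.6582
y1 = sin(65)*-1.8 + cos(65)*-3.0 + 3.1 = 0.2008
After transform 2:
x2 = cos(324)*2.6582 - sin(324)*0.2008 + -1.7
= 0.5686


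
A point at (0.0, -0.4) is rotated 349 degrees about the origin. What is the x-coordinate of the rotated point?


x' = x*cos(theta) - y*sin(theta)
cos(349 deg) = 0.9816, sin(349 deg) = -0.1908
x' = 0.0 * 0.9816 - -0.4 * -0.1908
= 0.0 - 0.0763
= -0.0763


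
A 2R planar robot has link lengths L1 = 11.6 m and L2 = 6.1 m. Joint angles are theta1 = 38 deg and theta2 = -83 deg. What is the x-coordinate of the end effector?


Convert angles to radians: theta1 = 0.6632, theta2 = -1.4486
x = L1*cos(theta1) + L2*cos(theta1+theta2)
x = 9.1409 + 4.3134
x = 13.4543


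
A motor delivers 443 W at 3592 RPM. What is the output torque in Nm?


omega = 3592 * 2*pi/60 = 376.1534 rad/s
tau = P / omega = 443 / 376.1534
= 1.1777 Nm


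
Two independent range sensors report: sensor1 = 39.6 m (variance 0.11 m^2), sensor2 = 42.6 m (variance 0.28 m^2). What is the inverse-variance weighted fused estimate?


w1 = (1/var1) / (1/var1 + 1/var2)
   = 9.0909 / (9.0909 + 3.5714) = 0.7179
w2 = 1 - w1 = 0.2821
fused = w1*s1 + w2*s2 = 28.4308 + 12.0154
= 40.4462 m


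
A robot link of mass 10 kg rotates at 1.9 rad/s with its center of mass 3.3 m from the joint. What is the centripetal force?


F = m * omega^2 * r
= 10 * 1.9^2 * 3.3
= 10 * 3.61 * 3.3
= 119.13 N


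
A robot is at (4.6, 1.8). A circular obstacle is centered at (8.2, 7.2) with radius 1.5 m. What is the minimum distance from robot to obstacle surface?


center_dist = sqrt((4.6-8.2)^2 + (1.8-7.2)^2)
= sqrt(12.96 + 29.16)
= 6.49
min_dist = center_dist - radius = 6.49 - 1.5 = 4.99 m


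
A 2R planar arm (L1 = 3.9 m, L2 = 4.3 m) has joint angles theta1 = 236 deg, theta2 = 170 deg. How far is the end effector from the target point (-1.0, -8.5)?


End effector via forward kinematics:
x = L1*cos(t1) + L2*cos(t1+t2) = 0.8062
y = L1*sin(t1) + L2*sin(t1+t2) = -0.1401
Distance to target:
d = sqrt((-1.0 - 0.8062)^2 + (-8.5 - -0.1401)^2)
= sqrt(3.2623 + 69.8882)
= 8.5528 m


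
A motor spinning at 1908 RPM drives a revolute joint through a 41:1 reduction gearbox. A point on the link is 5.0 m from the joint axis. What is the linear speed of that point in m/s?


omega_motor = 1908 * 2*pi/60 = 199.8053 rad/s
omega_joint = omega_motor / 41 = 4.8733 rad/s
v = omega_joint * r = 4.8733 * 5.0
= 24.3665 m/s


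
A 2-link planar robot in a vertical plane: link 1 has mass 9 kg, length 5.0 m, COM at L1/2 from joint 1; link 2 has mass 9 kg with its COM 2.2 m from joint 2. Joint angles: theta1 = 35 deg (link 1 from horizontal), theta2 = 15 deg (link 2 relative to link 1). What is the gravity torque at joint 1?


Horizontal distance from joint 1 to link-1 COM:
  x_c1 = (L1/2)*cos(t1) = 2.5 * 0.8192 = 2.0479 m
Horizontal distance from joint 1 to link-2 COM:
  x_c2 = L1*cos(t1) + Lc2*cos(t1+t2)
       = 5.0*0.8192 + 2.2*0.6428 = 5.5099 m
tau1 = m1*g*x_c1 + m2*g*x_c2
     = 9*9.81*2.0479 + 9*9.81*5.5099
     = 180.8073 + 486.4684
     = 667.2758 Nm
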